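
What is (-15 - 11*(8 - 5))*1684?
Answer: -80832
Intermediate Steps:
(-15 - 11*(8 - 5))*1684 = (-15 - 11*3)*1684 = (-15 - 33)*1684 = -48*1684 = -80832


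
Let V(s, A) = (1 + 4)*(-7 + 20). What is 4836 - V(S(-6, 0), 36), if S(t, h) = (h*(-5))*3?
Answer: 4771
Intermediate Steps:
S(t, h) = -15*h (S(t, h) = -5*h*3 = -15*h)
V(s, A) = 65 (V(s, A) = 5*13 = 65)
4836 - V(S(-6, 0), 36) = 4836 - 1*65 = 4836 - 65 = 4771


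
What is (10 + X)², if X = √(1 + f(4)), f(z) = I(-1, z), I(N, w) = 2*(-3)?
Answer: (10 + I*√5)² ≈ 95.0 + 44.721*I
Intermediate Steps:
I(N, w) = -6
f(z) = -6
X = I*√5 (X = √(1 - 6) = √(-5) = I*√5 ≈ 2.2361*I)
(10 + X)² = (10 + I*√5)²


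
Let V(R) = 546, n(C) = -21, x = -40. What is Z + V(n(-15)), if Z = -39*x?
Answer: 2106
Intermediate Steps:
Z = 1560 (Z = -39*(-40) = 1560)
Z + V(n(-15)) = 1560 + 546 = 2106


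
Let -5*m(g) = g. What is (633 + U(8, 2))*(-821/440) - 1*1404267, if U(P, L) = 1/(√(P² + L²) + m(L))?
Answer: -47672800619/33920 - 4105*√17/74624 ≈ -1.4054e+6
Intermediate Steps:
m(g) = -g/5
U(P, L) = 1/(√(L² + P²) - L/5) (U(P, L) = 1/(√(P² + L²) - L/5) = 1/(√(L² + P²) - L/5))
(633 + U(8, 2))*(-821/440) - 1*1404267 = (633 - 5/(2 - 5*√(2² + 8²)))*(-821/440) - 1*1404267 = (633 - 5/(2 - 5*√(4 + 64)))*(-821*1/440) - 1404267 = (633 - 5/(2 - 10*√17))*(-821/440) - 1404267 = (-519693/440 + 821/(88*(2 - 10*√17))) - 1404267 = -618397173/440 + 821/(88*(2 - 10*√17))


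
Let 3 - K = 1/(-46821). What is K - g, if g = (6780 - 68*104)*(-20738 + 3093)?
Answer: -241237570676/46821 ≈ -5.1523e+6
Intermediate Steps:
K = 140464/46821 (K = 3 - 1/(-46821) = 3 - 1*(-1/46821) = 3 + 1/46821 = 140464/46821 ≈ 3.0000)
g = 5152340 (g = (6780 - 7072)*(-17645) = -292*(-17645) = 5152340)
K - g = 140464/46821 - 1*5152340 = 140464/46821 - 5152340 = -241237570676/46821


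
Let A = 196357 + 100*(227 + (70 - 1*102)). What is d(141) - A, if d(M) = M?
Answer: -215716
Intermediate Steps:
A = 215857 (A = 196357 + 100*(227 + (70 - 102)) = 196357 + 100*(227 - 32) = 196357 + 100*195 = 196357 + 19500 = 215857)
d(141) - A = 141 - 1*215857 = 141 - 215857 = -215716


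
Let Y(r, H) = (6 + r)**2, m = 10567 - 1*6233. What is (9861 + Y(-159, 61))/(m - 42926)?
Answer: -5545/6432 ≈ -0.86210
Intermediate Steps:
m = 4334 (m = 10567 - 6233 = 4334)
(9861 + Y(-159, 61))/(m - 42926) = (9861 + (6 - 159)**2)/(4334 - 42926) = (9861 + (-153)**2)/(-38592) = (9861 + 23409)*(-1/38592) = 33270*(-1/38592) = -5545/6432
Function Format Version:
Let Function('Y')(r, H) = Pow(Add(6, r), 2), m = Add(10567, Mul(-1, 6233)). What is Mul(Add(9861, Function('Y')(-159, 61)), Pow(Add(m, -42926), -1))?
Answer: Rational(-5545, 6432) ≈ -0.86210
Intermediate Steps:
m = 4334 (m = Add(10567, -6233) = 4334)
Mul(Add(9861, Function('Y')(-159, 61)), Pow(Add(m, -42926), -1)) = Mul(Add(9861, Pow(Add(6, -159), 2)), Pow(Add(4334, -42926), -1)) = Mul(Add(9861, Pow(-153, 2)), Pow(-38592, -1)) = Mul(Add(9861, 23409), Rational(-1, 38592)) = Mul(33270, Rational(-1, 38592)) = Rational(-5545, 6432)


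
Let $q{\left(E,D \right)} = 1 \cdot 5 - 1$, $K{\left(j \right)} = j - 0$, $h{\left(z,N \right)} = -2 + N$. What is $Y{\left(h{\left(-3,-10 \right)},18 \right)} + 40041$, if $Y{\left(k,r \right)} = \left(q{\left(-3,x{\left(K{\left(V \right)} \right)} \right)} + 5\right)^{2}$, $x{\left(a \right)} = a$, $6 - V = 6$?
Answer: $40122$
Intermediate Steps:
$V = 0$ ($V = 6 - 6 = 0$)
$K{\left(j \right)} = j$ ($K{\left(j \right)} = j + 0 = j$)
$q{\left(E,D \right)} = 4$ ($q{\left(E,D \right)} = 5 - 1 = 4$)
$Y{\left(k,r \right)} = 81$ ($Y{\left(k,r \right)} = \left(4 + 5\right)^{2} = 9^{2} = 81$)
$Y{\left(h{\left(-3,-10 \right)},18 \right)} + 40041 = 81 + 40041 = 40122$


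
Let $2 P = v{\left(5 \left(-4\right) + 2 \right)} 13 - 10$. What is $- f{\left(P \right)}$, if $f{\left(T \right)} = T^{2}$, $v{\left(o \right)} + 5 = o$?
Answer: $- \frac{95481}{4} \approx -23870.0$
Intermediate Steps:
$v{\left(o \right)} = -5 + o$
$P = - \frac{309}{2}$ ($P = \frac{\left(-5 + \left(5 \left(-4\right) + 2\right)\right) 13 - 10}{2} = \frac{\left(-5 + \left(-20 + 2\right)\right) 13 - 10}{2} = \frac{\left(-5 - 18\right) 13 - 10}{2} = \frac{\left(-23\right) 13 - 10}{2} = \frac{-299 - 10}{2} = \frac{1}{2} \left(-309\right) = - \frac{309}{2} \approx -154.5$)
$- f{\left(P \right)} = - \left(- \frac{309}{2}\right)^{2} = \left(-1\right) \frac{95481}{4} = - \frac{95481}{4}$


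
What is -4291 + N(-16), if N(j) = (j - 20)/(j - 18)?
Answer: -72929/17 ≈ -4289.9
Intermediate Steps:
N(j) = (-20 + j)/(-18 + j)
-4291 + N(-16) = -4291 + (-20 - 16)/(-18 - 16) = -4291 - 36/(-34) = -4291 - 1/34*(-36) = -4291 + 18/17 = -72929/17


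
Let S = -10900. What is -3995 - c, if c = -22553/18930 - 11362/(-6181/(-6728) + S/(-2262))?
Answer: -57380941846103/28498338870 ≈ -2013.5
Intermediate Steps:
c = -56469921939547/28498338870 (c = -22553/18930 - 11362/(-6181/(-6728) - 10900/(-2262)) = -22553*1/18930 - 11362/(-6181*(-1/6728) - 10900*(-1/2262)) = -22553/18930 - 11362/(6181/6728 + 5450/1131) = -22553/18930 - 11362/1505459/262392 = -22553/18930 - 11362*262392/1505459 = -22553/18930 - 2981297904/1505459 = -56469921939547/28498338870 ≈ -1981.5)
-3995 - c = -3995 - 1*(-56469921939547/28498338870) = -3995 + 56469921939547/28498338870 = -57380941846103/28498338870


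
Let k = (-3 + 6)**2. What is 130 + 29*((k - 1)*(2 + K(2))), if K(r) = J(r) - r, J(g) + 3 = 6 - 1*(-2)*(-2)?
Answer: -102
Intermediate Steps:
k = 9 (k = 3**2 = 9)
J(g) = -1 (J(g) = -3 + (6 - 1*(-2)*(-2)) = -3 + (6 + 2*(-2)) = -3 + (6 - 4) = -3 + 2 = -1)
K(r) = -1 - r
130 + 29*((k - 1)*(2 + K(2))) = 130 + 29*((9 - 1)*(2 + (-1 - 1*2))) = 130 + 29*(8*(2 + (-1 - 2))) = 130 + 29*(8*(2 - 3)) = 130 + 29*(8*(-1)) = 130 + 29*(-8) = 130 - 232 = -102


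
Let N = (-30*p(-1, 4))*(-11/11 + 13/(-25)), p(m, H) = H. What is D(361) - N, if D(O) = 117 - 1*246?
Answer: -1557/5 ≈ -311.40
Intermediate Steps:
D(O) = -129 (D(O) = 117 - 246 = -129)
N = 912/5 (N = (-30*4)*(-11/11 + 13/(-25)) = -120*(-11*1/11 + 13*(-1/25)) = -120*(-1 - 13/25) = -120*(-38/25) = 912/5 ≈ 182.40)
D(361) - N = -129 - 1*912/5 = -129 - 912/5 = -1557/5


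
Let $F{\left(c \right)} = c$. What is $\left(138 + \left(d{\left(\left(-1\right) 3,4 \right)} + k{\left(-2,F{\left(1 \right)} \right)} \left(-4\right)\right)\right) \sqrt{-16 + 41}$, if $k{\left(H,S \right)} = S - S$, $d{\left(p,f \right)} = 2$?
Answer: $700$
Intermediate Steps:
$k{\left(H,S \right)} = 0$
$\left(138 + \left(d{\left(\left(-1\right) 3,4 \right)} + k{\left(-2,F{\left(1 \right)} \right)} \left(-4\right)\right)\right) \sqrt{-16 + 41} = \left(138 + \left(2 + 0 \left(-4\right)\right)\right) \sqrt{-16 + 41} = \left(138 + \left(2 + 0\right)\right) \sqrt{25} = \left(138 + 2\right) 5 = 140 \cdot 5 = 700$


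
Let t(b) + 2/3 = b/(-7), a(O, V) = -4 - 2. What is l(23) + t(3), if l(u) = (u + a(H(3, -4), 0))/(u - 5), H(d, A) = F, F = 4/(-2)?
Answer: -19/126 ≈ -0.15079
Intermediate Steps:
F = -2 (F = 4*(-½) = -2)
H(d, A) = -2
a(O, V) = -6
t(b) = -⅔ - b/7 (t(b) = -⅔ + b/(-7) = -⅔ + b*(-⅐) = -⅔ - b/7)
l(u) = (-6 + u)/(-5 + u) (l(u) = (u - 6)/(u - 5) = (-6 + u)/(-5 + u))
l(23) + t(3) = (-6 + 23)/(-5 + 23) + (-⅔ - ⅐*3) = 17/18 + (-⅔ - 3/7) = (1/18)*17 - 23/21 = 17/18 - 23/21 = -19/126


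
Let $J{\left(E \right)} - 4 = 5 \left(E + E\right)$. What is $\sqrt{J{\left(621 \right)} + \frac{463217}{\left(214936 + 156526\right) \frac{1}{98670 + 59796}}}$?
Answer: $\frac{\sqrt{849060597745}}{2041} \approx 451.47$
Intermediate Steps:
$J{\left(E \right)} = 4 + 10 E$ ($J{\left(E \right)} = 4 + 5 \left(E + E\right) = 4 + 5 \cdot 2 E = 4 + 10 E$)
$\sqrt{J{\left(621 \right)} + \frac{463217}{\left(214936 + 156526\right) \frac{1}{98670 + 59796}}} = \sqrt{\left(4 + 10 \cdot 621\right) + \frac{463217}{\left(214936 + 156526\right) \frac{1}{98670 + 59796}}} = \sqrt{\left(4 + 6210\right) + \frac{463217}{371462 \cdot \frac{1}{158466}}} = \sqrt{6214 + \frac{463217}{371462 \cdot \frac{1}{158466}}} = \sqrt{6214 + \frac{463217}{\frac{26533}{11319}}} = \sqrt{6214 + 463217 \cdot \frac{11319}{26533}} = \sqrt{6214 + \frac{5243153223}{26533}} = \sqrt{\frac{5408029285}{26533}} = \frac{\sqrt{849060597745}}{2041}$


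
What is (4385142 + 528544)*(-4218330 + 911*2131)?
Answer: -11188408971454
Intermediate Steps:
(4385142 + 528544)*(-4218330 + 911*2131) = 4913686*(-4218330 + 1941341) = 4913686*(-2276989) = -11188408971454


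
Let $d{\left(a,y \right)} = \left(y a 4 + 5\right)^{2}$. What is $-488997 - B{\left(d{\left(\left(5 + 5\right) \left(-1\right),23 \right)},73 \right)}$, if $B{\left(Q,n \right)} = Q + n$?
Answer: $-1326295$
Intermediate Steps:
$d{\left(a,y \right)} = \left(5 + 4 a y\right)^{2}$ ($d{\left(a,y \right)} = \left(a y 4 + 5\right)^{2} = \left(4 a y + 5\right)^{2} = \left(5 + 4 a y\right)^{2}$)
$-488997 - B{\left(d{\left(\left(5 + 5\right) \left(-1\right),23 \right)},73 \right)} = -488997 - \left(\left(5 + 4 \left(5 + 5\right) \left(-1\right) 23\right)^{2} + 73\right) = -488997 - \left(\left(5 + 4 \cdot 10 \left(-1\right) 23\right)^{2} + 73\right) = -488997 - \left(\left(5 + 4 \left(-10\right) 23\right)^{2} + 73\right) = -488997 - \left(\left(5 - 920\right)^{2} + 73\right) = -488997 - \left(\left(-915\right)^{2} + 73\right) = -488997 - \left(837225 + 73\right) = -488997 - 837298 = -1326295$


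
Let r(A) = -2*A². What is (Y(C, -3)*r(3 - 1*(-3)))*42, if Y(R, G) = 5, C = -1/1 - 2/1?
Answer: -15120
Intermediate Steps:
C = -3 (C = -1*1 - 2*1 = -1 - 2 = -3)
(Y(C, -3)*r(3 - 1*(-3)))*42 = (5*(-2*(3 - 1*(-3))²))*42 = (5*(-2*(3 + 3)²))*42 = (5*(-2*6²))*42 = (5*(-2*36))*42 = (5*(-72))*42 = -360*42 = -15120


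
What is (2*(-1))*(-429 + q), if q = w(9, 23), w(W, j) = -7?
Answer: 872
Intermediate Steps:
q = -7
(2*(-1))*(-429 + q) = (2*(-1))*(-429 - 7) = -2*(-436) = 872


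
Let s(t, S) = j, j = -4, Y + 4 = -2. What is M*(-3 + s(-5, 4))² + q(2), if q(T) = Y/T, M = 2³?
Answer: 389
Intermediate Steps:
Y = -6 (Y = -4 - 2 = -6)
s(t, S) = -4
M = 8
q(T) = -6/T
M*(-3 + s(-5, 4))² + q(2) = 8*(-3 - 4)² - 6/2 = 8*(-7)² - 6*½ = 8*49 - 3 = 392 - 3 = 389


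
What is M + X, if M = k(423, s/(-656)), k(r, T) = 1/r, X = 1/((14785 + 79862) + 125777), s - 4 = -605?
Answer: 220847/93239352 ≈ 0.0023686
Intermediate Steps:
s = -601 (s = 4 - 605 = -601)
X = 1/220424 (X = 1/(94647 + 125777) = 1/220424 ≈ 4.5367e-6)
M = 1/423 ≈ 0.0023641
M + X = 1/423 + 1/220424 = 220847/93239352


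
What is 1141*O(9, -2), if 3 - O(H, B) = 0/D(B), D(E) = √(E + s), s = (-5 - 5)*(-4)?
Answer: 3423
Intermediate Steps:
s = 40 (s = -10*(-4) = 40)
D(E) = √(40 + E) (D(E) = √(E + 40) = √(40 + E))
O(H, B) = 3 (O(H, B) = 3 - 0/(√(40 + B)) = 3 - 0/√(40 + B) = 3 - 1*0 = 3 + 0 = 3)
1141*O(9, -2) = 1141*3 = 3423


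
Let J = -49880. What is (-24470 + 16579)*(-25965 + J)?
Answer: 598492895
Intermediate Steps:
(-24470 + 16579)*(-25965 + J) = (-24470 + 16579)*(-25965 - 49880) = -7891*(-75845) = 598492895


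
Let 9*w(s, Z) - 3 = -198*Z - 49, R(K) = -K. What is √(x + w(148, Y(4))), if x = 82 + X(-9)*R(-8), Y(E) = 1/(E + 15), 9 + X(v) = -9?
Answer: I*√221806/57 ≈ 8.2625*I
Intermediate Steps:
X(v) = -18 (X(v) = -9 - 9 = -18)
Y(E) = 1/(15 + E)
w(s, Z) = -46/9 - 22*Z (w(s, Z) = ⅓ + (-198*Z - 49)/9 = ⅓ + (-49 - 198*Z)/9 = ⅓ + (-49/9 - 22*Z) = -46/9 - 22*Z)
x = -62 (x = 82 - (-18)*(-8) = 82 - 18*8 = 82 - 144 = -62)
√(x + w(148, Y(4))) = √(-62 + (-46/9 - 22/(15 + 4))) = √(-62 + (-46/9 - 22/19)) = √(-62 - 1072/171) = √(-11674/171) = I*√221806/57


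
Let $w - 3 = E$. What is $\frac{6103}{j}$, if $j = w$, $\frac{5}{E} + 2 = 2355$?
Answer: $\frac{14360359}{7064} \approx 2032.9$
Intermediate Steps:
$E = \frac{5}{2353}$ ($E = \frac{5}{-2 + 2355} = \frac{5}{2353} \approx 0.0021249$)
$w = \frac{7064}{2353}$ ($w = 3 + \frac{5}{2353} = \frac{7064}{2353} \approx 3.0021$)
$j = \frac{7064}{2353} \approx 3.0021$
$\frac{6103}{j} = \frac{6103}{\frac{7064}{2353}} = 6103 \cdot \frac{2353}{7064} = \frac{14360359}{7064}$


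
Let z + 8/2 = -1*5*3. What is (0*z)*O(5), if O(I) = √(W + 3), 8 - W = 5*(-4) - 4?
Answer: 0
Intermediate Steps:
W = 32 (W = 8 - (5*(-4) - 4) = 8 - (-20 - 4) = 8 - 1*(-24) = 8 + 24 = 32)
O(I) = √35 (O(I) = √(32 + 3) = √35)
z = -19 (z = -4 - 1*5*3 = -4 - 5*3 = -4 - 15 = -19)
(0*z)*O(5) = (0*(-19))*√35 = 0*√35 = 0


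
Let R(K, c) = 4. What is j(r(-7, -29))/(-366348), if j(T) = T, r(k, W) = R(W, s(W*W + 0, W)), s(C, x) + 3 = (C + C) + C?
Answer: -1/91587 ≈ -1.0919e-5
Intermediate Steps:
s(C, x) = -3 + 3*C (s(C, x) = -3 + ((C + C) + C) = -3 + (2*C + C) = -3 + 3*C)
r(k, W) = 4
j(r(-7, -29))/(-366348) = 4/(-366348) = 4*(-1/366348) = -1/91587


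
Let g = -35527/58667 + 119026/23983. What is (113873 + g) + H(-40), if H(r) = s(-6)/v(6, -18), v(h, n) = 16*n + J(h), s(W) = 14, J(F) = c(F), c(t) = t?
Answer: 779032711254803/6840982869 ≈ 1.1388e+5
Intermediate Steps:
J(F) = F
v(h, n) = h + 16*n (v(h, n) = 16*n + h = h + 16*n)
H(r) = -7/141 (H(r) = 14/(6 + 16*(-18)) = 14/(6 - 288) = 14/(-282) = 14*(-1/282) = -7/141)
g = 211408769/48517609 (g = -35527*1/58667 + 119026*(1/23983) = -35527/58667 + 119026/23983 = 211408769/48517609 ≈ 4.3574)
(113873 + g) + H(-40) = (113873 + 211408769/48517609) - 7/141 = 5525057098426/48517609 - 7/141 = 779032711254803/6840982869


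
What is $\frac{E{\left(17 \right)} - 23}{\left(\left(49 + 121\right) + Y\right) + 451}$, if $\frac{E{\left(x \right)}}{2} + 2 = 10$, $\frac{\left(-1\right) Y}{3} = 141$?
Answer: $- \frac{7}{198} \approx -0.035354$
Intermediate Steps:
$Y = -423$ ($Y = \left(-3\right) 141 = -423$)
$E{\left(x \right)} = 16$ ($E{\left(x \right)} = -4 + 2 \cdot 10 = -4 + 20 = 16$)
$\frac{E{\left(17 \right)} - 23}{\left(\left(49 + 121\right) + Y\right) + 451} = \frac{16 - 23}{\left(\left(49 + 121\right) - 423\right) + 451} = - \frac{7}{\left(170 - 423\right) + 451} = - \frac{7}{-253 + 451} = - \frac{7}{198}$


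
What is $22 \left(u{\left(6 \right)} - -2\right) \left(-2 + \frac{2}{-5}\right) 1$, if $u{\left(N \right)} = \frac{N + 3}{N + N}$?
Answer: $- \frac{726}{5} \approx -145.2$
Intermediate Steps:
$u{\left(N \right)} = \frac{3 + N}{2 N}$
$22 \left(u{\left(6 \right)} - -2\right) \left(-2 + \frac{2}{-5}\right) 1 = 22 \left(\frac{3 + 6}{2 \cdot 6} - -2\right) \left(-2 + \frac{2}{-5}\right) 1 = 22 \left(\frac{1}{2} \cdot \frac{1}{6} \cdot 9 + 2\right) \left(-2 + 2 \left(- \frac{1}{5}\right)\right) 1 = 22 \left(\frac{3}{4} + 2\right) \left(-2 - \frac{2}{5}\right) 1 = 22 \cdot \frac{11}{4} \left(\left(- \frac{12}{5}\right) 1\right) = \frac{121}{2} \left(- \frac{12}{5}\right) = - \frac{726}{5}$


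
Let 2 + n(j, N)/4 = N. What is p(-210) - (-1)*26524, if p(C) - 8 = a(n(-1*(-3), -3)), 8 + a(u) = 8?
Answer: 26532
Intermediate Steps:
n(j, N) = -8 + 4*N
a(u) = 0 (a(u) = -8 + 8 = 0)
p(C) = 8 (p(C) = 8 + 0 = 8)
p(-210) - (-1)*26524 = 8 - (-1)*26524 = 8 - 1*(-26524) = 8 + 26524 = 26532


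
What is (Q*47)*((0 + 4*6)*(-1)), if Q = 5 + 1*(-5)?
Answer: 0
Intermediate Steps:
Q = 0 (Q = 5 - 5 = 0)
(Q*47)*((0 + 4*6)*(-1)) = (0*47)*((0 + 4*6)*(-1)) = 0*((0 + 24)*(-1)) = 0*(24*(-1)) = 0*(-24) = 0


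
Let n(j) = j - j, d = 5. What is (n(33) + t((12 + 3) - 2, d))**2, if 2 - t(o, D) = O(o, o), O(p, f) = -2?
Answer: 16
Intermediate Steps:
t(o, D) = 4 (t(o, D) = 2 - 1*(-2) = 2 + 2 = 4)
n(j) = 0
(n(33) + t((12 + 3) - 2, d))**2 = (0 + 4)**2 = 4**2 = 16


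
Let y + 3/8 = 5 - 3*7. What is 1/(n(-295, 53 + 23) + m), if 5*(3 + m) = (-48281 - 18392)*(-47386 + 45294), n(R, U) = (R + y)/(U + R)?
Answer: 8760/244368799007 ≈ 3.5847e-8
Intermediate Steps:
y = -131/8 (y = -3/8 + (5 - 3*7) = -3/8 + (5 - 21) = -3/8 - 16 = -131/8 ≈ -16.375)
n(R, U) = (-131/8 + R)/(R + U) (n(R, U) = (R - 131/8)/(U + R) = (-131/8 + R)/(R + U))
m = 139479901/5 (m = -3 + ((-48281 - 18392)*(-47386 + 45294))/5 = -3 + (-66673*(-2092))/5 = -3 + (1/5)*139479916 = -3 + 139479916/5 = 139479901/5 ≈ 2.7896e+7)
1/(n(-295, 53 + 23) + m) = 1/((-131/8 - 295)/(-295 + (53 + 23)) + 139479901/5) = 1/(-2491/8/(-295 + 76) + 139479901/5) = 1/(-2491/8/(-219) + 139479901/5) = 1/(-1/219*(-2491/8) + 139479901/5) = 1/(2491/1752 + 139479901/5) = 1/(244368799007/8760) = 8760/244368799007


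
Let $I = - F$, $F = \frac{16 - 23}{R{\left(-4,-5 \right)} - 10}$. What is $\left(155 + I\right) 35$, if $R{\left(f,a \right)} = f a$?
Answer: $\frac{10899}{2} \approx 5449.5$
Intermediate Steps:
$R{\left(f,a \right)} = a f$
$F = - \frac{7}{10}$ ($F = \frac{16 - 23}{\left(-5\right) \left(-4\right) - 10} = - \frac{7}{20 - 10} = - \frac{7}{10} \approx -0.7$)
$I = \frac{7}{10}$ ($I = \left(-1\right) \left(- \frac{7}{10}\right) = \frac{7}{10} \approx 0.7$)
$\left(155 + I\right) 35 = \left(155 + \frac{7}{10}\right) 35 = \frac{1557}{10} \cdot 35 = \frac{10899}{2}$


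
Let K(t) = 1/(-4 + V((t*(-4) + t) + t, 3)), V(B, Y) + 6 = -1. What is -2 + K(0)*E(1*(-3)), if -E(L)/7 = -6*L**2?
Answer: -400/11 ≈ -36.364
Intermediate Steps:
V(B, Y) = -7 (V(B, Y) = -6 - 1 = -7)
K(t) = -1/11 (K(t) = 1/(-4 - 7) = 1/(-11) = -1/11)
E(L) = 42*L**2 (E(L) = -(-42)*L**2 = 42*L**2)
-2 + K(0)*E(1*(-3)) = -2 - 42*(1*(-3))**2/11 = -2 - 42*(-3)**2/11 = -2 - 42*9/11 = -2 - 1/11*378 = -2 - 378/11 = -400/11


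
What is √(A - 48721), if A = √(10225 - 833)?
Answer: √(-48721 + 4*√587) ≈ 220.51*I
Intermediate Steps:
A = 4*√587 (A = √9392 = 4*√587 ≈ 96.912)
√(A - 48721) = √(4*√587 - 48721) = √(-48721 + 4*√587)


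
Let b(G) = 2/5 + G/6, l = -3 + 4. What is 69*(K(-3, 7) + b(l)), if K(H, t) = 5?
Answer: 3841/10 ≈ 384.10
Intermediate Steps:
l = 1
b(G) = ⅖ + G/6 (b(G) = 2*(⅕) + G*(⅙) = ⅖ + G/6)
69*(K(-3, 7) + b(l)) = 69*(5 + (⅖ + (⅙)*1)) = 69*(5 + (⅖ + ⅙)) = 69*(5 + 17/30) = 69*(167/30) = 3841/10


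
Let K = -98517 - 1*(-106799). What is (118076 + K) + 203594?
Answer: 329952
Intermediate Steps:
K = 8282 (K = -98517 + 106799 = 8282)
(118076 + K) + 203594 = (118076 + 8282) + 203594 = 126358 + 203594 = 329952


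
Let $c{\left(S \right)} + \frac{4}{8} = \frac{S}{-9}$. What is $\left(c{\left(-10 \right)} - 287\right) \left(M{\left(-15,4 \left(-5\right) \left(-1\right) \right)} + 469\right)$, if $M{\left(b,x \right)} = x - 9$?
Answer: $- \frac{412400}{3} \approx -1.3747 \cdot 10^{5}$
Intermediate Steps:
$c{\left(S \right)} = - \frac{1}{2} - \frac{S}{9}$ ($c{\left(S \right)} = - \frac{1}{2} + \frac{S}{-9} = - \frac{1}{2} + S \left(- \frac{1}{9}\right) = - \frac{1}{2} - \frac{S}{9}$)
$M{\left(b,x \right)} = -9 + x$ ($M{\left(b,x \right)} = x - 9 = -9 + x$)
$\left(c{\left(-10 \right)} - 287\right) \left(M{\left(-15,4 \left(-5\right) \left(-1\right) \right)} + 469\right) = \left(\left(- \frac{1}{2} - - \frac{10}{9}\right) - 287\right) \left(\left(-9 + 4 \left(-5\right) \left(-1\right)\right) + 469\right) = \left(\left(- \frac{1}{2} + \frac{10}{9}\right) - 287\right) \left(\left(-9 - -20\right) + 469\right) = \left(\frac{11}{18} - 287\right) \left(\left(-9 + 20\right) + 469\right) = - \frac{5155 \left(11 + 469\right)}{18} = \left(- \frac{5155}{18}\right) 480 = - \frac{412400}{3}$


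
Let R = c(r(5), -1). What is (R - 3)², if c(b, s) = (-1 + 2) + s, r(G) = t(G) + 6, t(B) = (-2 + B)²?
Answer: 9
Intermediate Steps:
r(G) = 6 + (-2 + G)² (r(G) = (-2 + G)² + 6 = 6 + (-2 + G)²)
c(b, s) = 1 + s
R = 0 (R = 1 - 1 = 0)
(R - 3)² = (0 - 3)² = (-3)² = 9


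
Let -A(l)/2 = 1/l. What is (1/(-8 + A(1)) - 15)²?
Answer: 22801/100 ≈ 228.01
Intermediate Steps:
A(l) = -2/l
(1/(-8 + A(1)) - 15)² = (1/(-8 - 2/1) - 15)² = (1/(-8 - 2*1) - 15)² = (1/(-8 - 2) - 15)² = (1/(-10) - 15)² = (-⅒ - 15)² = (-151/10)² = 22801/100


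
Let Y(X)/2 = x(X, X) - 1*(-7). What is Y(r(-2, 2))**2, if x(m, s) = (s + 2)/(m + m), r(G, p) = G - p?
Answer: 841/4 ≈ 210.25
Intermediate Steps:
x(m, s) = (2 + s)/(2*m) (x(m, s) = (2 + s)/((2*m)) = (2 + s)*(1/(2*m)) = (2 + s)/(2*m))
Y(X) = 14 + (2 + X)/X (Y(X) = 2*((2 + X)/(2*X) - 1*(-7)) = 2*((2 + X)/(2*X) + 7) = 2*(7 + (2 + X)/(2*X)) = 14 + (2 + X)/X)
Y(r(-2, 2))**2 = (15 + 2/(-2 - 1*2))**2 = (15 + 2/(-2 - 2))**2 = (15 + 2/(-4))**2 = (15 + 2*(-1/4))**2 = (15 - 1/2)**2 = (29/2)**2 = 841/4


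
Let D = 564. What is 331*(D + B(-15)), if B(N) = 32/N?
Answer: 2789668/15 ≈ 1.8598e+5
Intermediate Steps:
331*(D + B(-15)) = 331*(564 + 32/(-15)) = 331*(564 + 32*(-1/15)) = 331*(564 - 32/15) = 331*(8428/15) = 2789668/15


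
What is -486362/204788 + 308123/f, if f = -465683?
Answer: -144795204085/47683145102 ≈ -3.0366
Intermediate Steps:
-486362/204788 + 308123/f = -486362/204788 + 308123/(-465683) = -486362*1/204788 + 308123*(-1/465683) = -243181/102394 - 308123/465683 = -144795204085/47683145102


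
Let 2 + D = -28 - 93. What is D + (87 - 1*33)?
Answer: -69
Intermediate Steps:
D = -123 (D = -2 + (-28 - 93) = -2 - 121 = -123)
D + (87 - 1*33) = -123 + (87 - 1*33) = -123 + (87 - 33) = -123 + 54 = -69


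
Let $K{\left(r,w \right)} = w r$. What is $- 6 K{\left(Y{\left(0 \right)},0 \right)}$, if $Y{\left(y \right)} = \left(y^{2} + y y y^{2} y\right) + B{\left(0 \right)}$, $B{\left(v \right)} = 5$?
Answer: $0$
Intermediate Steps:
$Y{\left(y \right)} = 5 + y^{2} + y^{5}$ ($Y{\left(y \right)} = \left(y^{2} + y y y^{2} y\right) + 5 = \left(y^{2} + y^{2} y^{2} y\right) + 5 = \left(y^{2} + y^{4} y\right) + 5 = \left(y^{2} + y^{5}\right) + 5 = 5 + y^{2} + y^{5}$)
$K{\left(r,w \right)} = r w$
$- 6 K{\left(Y{\left(0 \right)},0 \right)} = - 6 \left(5 + 0^{2} + 0^{5}\right) 0 = - 6 \left(5 + 0 + 0\right) 0 = - 6 \cdot 5 \cdot 0 = \left(-6\right) 0 = 0$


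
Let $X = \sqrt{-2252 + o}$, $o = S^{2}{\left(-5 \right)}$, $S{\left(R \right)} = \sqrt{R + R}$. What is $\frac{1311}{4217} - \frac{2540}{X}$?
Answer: $\frac{1311}{4217} + \frac{1270 i \sqrt{2262}}{1131} \approx 0.31088 + 53.406 i$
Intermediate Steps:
$S{\left(R \right)} = \sqrt{2} \sqrt{R}$ ($S{\left(R \right)} = \sqrt{2 R} = \sqrt{2} \sqrt{R}$)
$o = -10$ ($o = \left(\sqrt{2} \sqrt{-5}\right)^{2} = \left(\sqrt{2} i \sqrt{5}\right)^{2} = \left(i \sqrt{10}\right)^{2} = -10$)
$X = i \sqrt{2262}$ ($X = \sqrt{-2252 - 10} = \sqrt{-2262} = i \sqrt{2262} \approx 47.56 i$)
$\frac{1311}{4217} - \frac{2540}{X} = \frac{1311}{4217} - \frac{2540}{i \sqrt{2262}} = 1311 \cdot \frac{1}{4217} - 2540 \left(- \frac{i \sqrt{2262}}{2262}\right) = \frac{1311}{4217} + \frac{1270 i \sqrt{2262}}{1131}$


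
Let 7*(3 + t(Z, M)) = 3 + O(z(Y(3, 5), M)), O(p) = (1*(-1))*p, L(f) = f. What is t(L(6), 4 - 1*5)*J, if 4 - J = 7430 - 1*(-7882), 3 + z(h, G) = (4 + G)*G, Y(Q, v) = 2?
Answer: 183696/7 ≈ 26242.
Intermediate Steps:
z(h, G) = -3 + G*(4 + G) (z(h, G) = -3 + (4 + G)*G = -3 + G*(4 + G))
J = -15308 (J = 4 - (7430 - 1*(-7882)) = 4 - (7430 + 7882) = 4 - 1*15312 = 4 - 15312 = -15308)
O(p) = -p
t(Z, M) = -15/7 - 4*M/7 - M²/7 (t(Z, M) = -3 + (3 - (-3 + M² + 4*M))/7 = -3 + (3 + (3 - M² - 4*M))/7 = -3 + (6 - M² - 4*M)/7 = -3 + (6/7 - 4*M/7 - M²/7) = -15/7 - 4*M/7 - M²/7)
t(L(6), 4 - 1*5)*J = (-15/7 - 4*(4 - 1*5)/7 - (4 - 1*5)²/7)*(-15308) = (-15/7 - 4*(4 - 5)/7 - (4 - 5)²/7)*(-15308) = (-15/7 - 4/7*(-1) - ⅐*(-1)²)*(-15308) = (-15/7 + 4/7 - ⅐*1)*(-15308) = (-15/7 + 4/7 - ⅐)*(-15308) = -12/7*(-15308) = 183696/7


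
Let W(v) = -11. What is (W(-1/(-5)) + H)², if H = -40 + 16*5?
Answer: 841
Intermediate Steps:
H = 40 (H = -40 + 80 = 40)
(W(-1/(-5)) + H)² = (-11 + 40)² = 29² = 841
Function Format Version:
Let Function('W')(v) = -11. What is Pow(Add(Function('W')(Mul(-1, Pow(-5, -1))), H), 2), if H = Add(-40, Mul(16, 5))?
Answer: 841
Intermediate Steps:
H = 40 (H = Add(-40, 80) = 40)
Pow(Add(Function('W')(Mul(-1, Pow(-5, -1))), H), 2) = Pow(Add(-11, 40), 2) = Pow(29, 2) = 841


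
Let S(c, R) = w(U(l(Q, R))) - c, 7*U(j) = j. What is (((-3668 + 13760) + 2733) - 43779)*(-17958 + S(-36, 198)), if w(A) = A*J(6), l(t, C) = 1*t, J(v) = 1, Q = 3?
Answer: 554744322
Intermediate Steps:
l(t, C) = t
U(j) = j/7
w(A) = A (w(A) = A*1 = A)
S(c, R) = 3/7 - c (S(c, R) = (⅐)*3 - c = 3/7 - c)
(((-3668 + 13760) + 2733) - 43779)*(-17958 + S(-36, 198)) = (((-3668 + 13760) + 2733) - 43779)*(-17958 + (3/7 - 1*(-36))) = ((10092 + 2733) - 43779)*(-17958 + (3/7 + 36)) = (12825 - 43779)*(-17958 + 255/7) = -30954*(-125451/7) = 554744322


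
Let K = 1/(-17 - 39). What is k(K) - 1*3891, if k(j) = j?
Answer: -217897/56 ≈ -3891.0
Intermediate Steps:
K = -1/56 (K = 1/(-56) = -1/56 ≈ -0.017857)
k(K) - 1*3891 = -1/56 - 1*3891 = -1/56 - 3891 = -217897/56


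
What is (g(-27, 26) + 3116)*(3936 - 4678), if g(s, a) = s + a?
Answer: -2311330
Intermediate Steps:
g(s, a) = a + s
(g(-27, 26) + 3116)*(3936 - 4678) = ((26 - 27) + 3116)*(3936 - 4678) = (-1 + 3116)*(-742) = 3115*(-742) = -2311330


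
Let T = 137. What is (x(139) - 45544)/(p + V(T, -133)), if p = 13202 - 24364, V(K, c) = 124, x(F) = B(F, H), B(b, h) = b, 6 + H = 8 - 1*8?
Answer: 45405/11038 ≈ 4.1135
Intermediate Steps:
H = -6 (H = -6 + (8 - 1*8) = -6 + (8 - 8) = -6 + 0 = -6)
x(F) = F
p = -11162
(x(139) - 45544)/(p + V(T, -133)) = (139 - 45544)/(-11162 + 124) = -45405/(-11038) = -45405*(-1/11038) = 45405/11038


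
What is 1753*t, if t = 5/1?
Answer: 8765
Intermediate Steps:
t = 5 (t = 5*1 = 5)
1753*t = 1753*5 = 8765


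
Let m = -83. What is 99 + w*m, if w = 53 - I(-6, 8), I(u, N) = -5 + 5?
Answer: -4300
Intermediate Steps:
I(u, N) = 0
w = 53 (w = 53 - 1*0 = 53 + 0 = 53)
99 + w*m = 99 + 53*(-83) = 99 - 4399 = -4300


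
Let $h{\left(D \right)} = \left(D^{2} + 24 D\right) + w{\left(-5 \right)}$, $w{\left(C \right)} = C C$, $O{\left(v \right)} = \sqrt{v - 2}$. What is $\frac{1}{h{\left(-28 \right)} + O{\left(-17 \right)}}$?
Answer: $\frac{137}{18788} - \frac{i \sqrt{19}}{18788} \approx 0.0072919 - 0.000232 i$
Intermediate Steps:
$O{\left(v \right)} = \sqrt{-2 + v}$
$w{\left(C \right)} = C^{2}$
$h{\left(D \right)} = 25 + D^{2} + 24 D$ ($h{\left(D \right)} = \left(D^{2} + 24 D\right) + \left(-5\right)^{2} = \left(D^{2} + 24 D\right) + 25 = 25 + D^{2} + 24 D$)
$\frac{1}{h{\left(-28 \right)} + O{\left(-17 \right)}} = \frac{1}{\left(25 + \left(-28\right)^{2} + 24 \left(-28\right)\right) + \sqrt{-2 - 17}} = \frac{1}{\left(25 + 784 - 672\right) + \sqrt{-19}} = \frac{1}{137 + i \sqrt{19}}$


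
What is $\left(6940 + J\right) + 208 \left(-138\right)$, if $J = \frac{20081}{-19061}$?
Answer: $- \frac{414863685}{19061} \approx -21765.0$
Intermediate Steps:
$J = - \frac{20081}{19061}$ ($J = 20081 \left(- \frac{1}{19061}\right) = - \frac{20081}{19061} \approx -1.0535$)
$\left(6940 + J\right) + 208 \left(-138\right) = \left(6940 - \frac{20081}{19061}\right) + 208 \left(-138\right) = \frac{132263259}{19061} - 28704 = - \frac{414863685}{19061}$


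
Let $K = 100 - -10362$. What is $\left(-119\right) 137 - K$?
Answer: $-26765$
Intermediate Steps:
$K = 10462$ ($K = 100 + 10362 = 10462$)
$\left(-119\right) 137 - K = \left(-119\right) 137 - 10462 = -16303 - 10462 = -26765$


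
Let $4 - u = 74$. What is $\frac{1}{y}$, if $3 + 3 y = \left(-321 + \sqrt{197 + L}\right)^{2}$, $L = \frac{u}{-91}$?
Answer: $\frac{5815615}{198595856317} + \frac{2782 \sqrt{33423}}{198595856317} \approx 3.1845 \cdot 10^{-5}$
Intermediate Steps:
$u = -70$ ($u = 4 - 74 = -70$)
$L = \frac{10}{13}$ ($L = - \frac{70}{-91} = \left(-70\right) \left(- \frac{1}{91}\right) = \frac{10}{13} \approx 0.76923$)
$y = -1 + \frac{\left(-321 + \frac{\sqrt{33423}}{13}\right)^{2}}{3}$ ($y = -1 + \frac{\left(-321 + \sqrt{197 + \frac{10}{13}}\right)^{2}}{3} = -1 + \frac{\left(-321 + \sqrt{\frac{2571}{13}}\right)^{2}}{3} = -1 + \frac{\left(-321 + \frac{\sqrt{33423}}{13}\right)^{2}}{3} \approx 31402.0$)
$\frac{1}{y} = \frac{1}{\frac{447355}{13} - \frac{214 \sqrt{33423}}{13}}$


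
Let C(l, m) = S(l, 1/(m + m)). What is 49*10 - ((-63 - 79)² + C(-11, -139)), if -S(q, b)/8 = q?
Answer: -19762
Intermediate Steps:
S(q, b) = -8*q
C(l, m) = -8*l
49*10 - ((-63 - 79)² + C(-11, -139)) = 49*10 - ((-63 - 79)² - 8*(-11)) = 490 - ((-142)² + 88) = 490 - (20164 + 88) = 490 - 1*20252 = 490 - 20252 = -19762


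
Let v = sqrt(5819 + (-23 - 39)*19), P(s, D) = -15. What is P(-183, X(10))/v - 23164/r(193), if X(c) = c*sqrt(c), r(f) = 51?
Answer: -23164/51 - 5*sqrt(4641)/1547 ≈ -454.42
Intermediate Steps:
X(c) = c**(3/2)
v = sqrt(4641) (v = sqrt(5819 - 62*19) = sqrt(5819 - 1178) = sqrt(4641) ≈ 68.125)
P(-183, X(10))/v - 23164/r(193) = -15*sqrt(4641)/4641 - 23164/51 = -5*sqrt(4641)/1547 - 23164*1/51 = -5*sqrt(4641)/1547 - 23164/51 = -23164/51 - 5*sqrt(4641)/1547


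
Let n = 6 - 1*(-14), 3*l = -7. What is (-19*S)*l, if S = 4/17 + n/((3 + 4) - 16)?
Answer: -40432/459 ≈ -88.087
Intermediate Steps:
l = -7/3 (l = (⅓)*(-7) = -7/3 ≈ -2.3333)
n = 20 (n = 6 + 14 = 20)
S = -304/153 (S = 4/17 + 20/((3 + 4) - 16) = 4*(1/17) + 20/(7 - 16) = 4/17 + 20/(-9) = 4/17 + 20*(-⅑) = 4/17 - 20/9 = -304/153 ≈ -1.9869)
(-19*S)*l = -19*(-304/153)*(-7/3) = (5776/153)*(-7/3) = -40432/459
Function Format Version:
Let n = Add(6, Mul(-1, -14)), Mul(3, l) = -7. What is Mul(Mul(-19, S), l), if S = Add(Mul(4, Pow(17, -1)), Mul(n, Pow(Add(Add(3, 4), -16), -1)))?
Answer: Rational(-40432, 459) ≈ -88.087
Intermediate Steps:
l = Rational(-7, 3) (l = Mul(Rational(1, 3), -7) = Rational(-7, 3) ≈ -2.3333)
n = 20 (n = Add(6, 14) = 20)
S = Rational(-304, 153) (S = Add(Mul(4, Pow(17, -1)), Mul(20, Pow(Add(Add(3, 4), -16), -1))) = Add(Mul(4, Rational(1, 17)), Mul(20, Pow(Add(7, -16), -1))) = Add(Rational(4, 17), Mul(20, Pow(-9, -1))) = Add(Rational(4, 17), Mul(20, Rational(-1, 9))) = Add(Rational(4, 17), Rational(-20, 9)) = Rational(-304, 153) ≈ -1.9869)
Mul(Mul(-19, S), l) = Mul(Mul(-19, Rational(-304, 153)), Rational(-7, 3)) = Mul(Rational(5776, 153), Rational(-7, 3)) = Rational(-40432, 459)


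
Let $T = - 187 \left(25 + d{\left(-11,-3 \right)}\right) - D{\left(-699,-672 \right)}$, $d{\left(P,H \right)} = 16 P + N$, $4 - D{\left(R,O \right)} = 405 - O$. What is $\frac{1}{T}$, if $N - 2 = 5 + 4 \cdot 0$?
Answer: $\frac{1}{28001} \approx 3.5713 \cdot 10^{-5}$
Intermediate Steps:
$N = 7$ ($N = 2 + \left(5 + 4 \cdot 0\right) = 2 + \left(5 + 0\right) = 2 + 5 = 7$)
$D{\left(R,O \right)} = -401 + O$ ($D{\left(R,O \right)} = 4 - \left(405 - O\right) = 4 + \left(-405 + O\right) = -401 + O$)
$d{\left(P,H \right)} = 7 + 16 P$ ($d{\left(P,H \right)} = 16 P + 7 = 7 + 16 P$)
$T = 28001$ ($T = - 187 \left(25 + \left(7 + 16 \left(-11\right)\right)\right) - \left(-401 - 672\right) = - 187 \left(25 + \left(7 - 176\right)\right) - -1073 = - 187 \left(25 - 169\right) + 1073 = \left(-187\right) \left(-144\right) + 1073 = 26928 + 1073 = 28001$)
$\frac{1}{T} = \frac{1}{28001}$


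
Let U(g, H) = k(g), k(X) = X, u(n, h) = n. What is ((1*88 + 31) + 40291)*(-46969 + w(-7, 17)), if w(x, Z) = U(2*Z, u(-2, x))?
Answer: -1896643350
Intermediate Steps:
U(g, H) = g
w(x, Z) = 2*Z
((1*88 + 31) + 40291)*(-46969 + w(-7, 17)) = ((1*88 + 31) + 40291)*(-46969 + 2*17) = ((88 + 31) + 40291)*(-46969 + 34) = (119 + 40291)*(-46935) = 40410*(-46935) = -1896643350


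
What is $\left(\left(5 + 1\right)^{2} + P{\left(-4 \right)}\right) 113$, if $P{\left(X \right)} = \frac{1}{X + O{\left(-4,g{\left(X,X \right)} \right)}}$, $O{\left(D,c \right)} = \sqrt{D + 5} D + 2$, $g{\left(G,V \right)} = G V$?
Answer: $\frac{24295}{6} \approx 4049.2$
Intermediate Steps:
$O{\left(D,c \right)} = 2 + D \sqrt{5 + D}$ ($O{\left(D,c \right)} = \sqrt{5 + D} D + 2 = D \sqrt{5 + D} + 2 = 2 + D \sqrt{5 + D}$)
$P{\left(X \right)} = \frac{1}{-2 + X}$ ($P{\left(X \right)} = \frac{1}{X + \left(2 - 4 \sqrt{5 - 4}\right)} = \frac{1}{X + \left(2 - 4 \sqrt{1}\right)} = \frac{1}{X + \left(2 - 4\right)} = \frac{1}{X - 2} = \frac{1}{-2 + X}$)
$\left(\left(5 + 1\right)^{2} + P{\left(-4 \right)}\right) 113 = \left(\left(5 + 1\right)^{2} + \frac{1}{-2 - 4}\right) 113 = \left(6^{2} + \frac{1}{-6}\right) 113 = \left(36 - \frac{1}{6}\right) 113 = \frac{215}{6} \cdot 113 = \frac{24295}{6}$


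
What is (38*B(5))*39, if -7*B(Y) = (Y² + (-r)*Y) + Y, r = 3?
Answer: -22230/7 ≈ -3175.7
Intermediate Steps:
B(Y) = -Y²/7 + 2*Y/7 (B(Y) = -((Y² + (-1*3)*Y) + Y)/7 = -((Y² - 3*Y) + Y)/7 = -(Y² - 2*Y)/7 = -Y²/7 + 2*Y/7)
(38*B(5))*39 = (38*((⅐)*5*(2 - 1*5)))*39 = (38*((⅐)*5*(2 - 5)))*39 = (38*((⅐)*5*(-3)))*39 = (38*(-15/7))*39 = -570/7*39 = -22230/7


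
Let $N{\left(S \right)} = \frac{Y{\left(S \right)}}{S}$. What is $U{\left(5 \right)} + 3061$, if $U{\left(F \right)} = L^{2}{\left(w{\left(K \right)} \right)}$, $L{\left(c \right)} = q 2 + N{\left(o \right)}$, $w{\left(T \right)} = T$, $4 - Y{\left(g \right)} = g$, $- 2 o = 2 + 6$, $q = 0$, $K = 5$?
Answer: $3065$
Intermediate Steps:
$o = -4$ ($o = - \frac{2 + 6}{2} = \left(- \frac{1}{2}\right) 8 = -4$)
$Y{\left(g \right)} = 4 - g$
$N{\left(S \right)} = \frac{4 - S}{S}$
$L{\left(c \right)} = -2$ ($L{\left(c \right)} = 0 \cdot 2 + \frac{4 - -4}{-4} = 0 - \frac{4 + 4}{4} = 0 - 2 = -2$)
$U{\left(F \right)} = 4$ ($U{\left(F \right)} = \left(-2\right)^{2} = 4$)
$U{\left(5 \right)} + 3061 = 4 + 3061 = 3065$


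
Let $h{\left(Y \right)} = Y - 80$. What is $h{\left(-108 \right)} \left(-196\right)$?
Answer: $36848$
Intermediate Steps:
$h{\left(Y \right)} = -80 + Y$
$h{\left(-108 \right)} \left(-196\right) = \left(-80 - 108\right) \left(-196\right) = \left(-188\right) \left(-196\right) = 36848$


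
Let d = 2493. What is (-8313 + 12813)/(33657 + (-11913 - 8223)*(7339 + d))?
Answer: -300/13196233 ≈ -2.2734e-5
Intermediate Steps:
(-8313 + 12813)/(33657 + (-11913 - 8223)*(7339 + d)) = (-8313 + 12813)/(33657 + (-11913 - 8223)*(7339 + 2493)) = 4500/(33657 - 20136*9832) = 4500/(33657 - 197977152) = 4500/(-197943495) = 4500*(-1/197943495) = -300/13196233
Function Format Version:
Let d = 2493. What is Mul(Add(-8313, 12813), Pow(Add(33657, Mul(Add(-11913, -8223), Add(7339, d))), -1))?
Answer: Rational(-300, 13196233) ≈ -2.2734e-5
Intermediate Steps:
Mul(Add(-8313, 12813), Pow(Add(33657, Mul(Add(-11913, -8223), Add(7339, d))), -1)) = Mul(Add(-8313, 12813), Pow(Add(33657, Mul(Add(-11913, -8223), Add(7339, 2493))), -1)) = Mul(4500, Pow(Add(33657, Mul(-20136, 9832)), -1)) = Mul(4500, Pow(Add(33657, -197977152), -1)) = Mul(4500, Pow(-197943495, -1)) = Mul(4500, Rational(-1, 197943495)) = Rational(-300, 13196233)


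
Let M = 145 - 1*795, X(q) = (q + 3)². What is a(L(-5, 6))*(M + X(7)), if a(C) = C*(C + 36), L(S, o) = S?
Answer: 85250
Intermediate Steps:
X(q) = (3 + q)²
a(C) = C*(36 + C)
M = -650 (M = 145 - 795 = -650)
a(L(-5, 6))*(M + X(7)) = (-5*(36 - 5))*(-650 + (3 + 7)²) = (-5*31)*(-650 + 10²) = -155*(-650 + 100) = -155*(-550) = 85250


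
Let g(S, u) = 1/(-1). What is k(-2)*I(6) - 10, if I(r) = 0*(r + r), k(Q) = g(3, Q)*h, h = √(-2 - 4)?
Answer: -10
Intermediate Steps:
g(S, u) = -1
h = I*√6 (h = √(-6) = I*√6 ≈ 2.4495*I)
k(Q) = -I*√6
I(r) = 0 (I(r) = 0*(2*r) = 0)
k(-2)*I(6) - 10 = -I*√6*0 - 10 = 0 - 10 = -10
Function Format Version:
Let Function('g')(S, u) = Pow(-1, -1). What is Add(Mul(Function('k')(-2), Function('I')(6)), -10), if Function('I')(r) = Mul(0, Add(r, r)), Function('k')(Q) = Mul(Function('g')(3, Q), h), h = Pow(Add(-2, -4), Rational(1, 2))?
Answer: -10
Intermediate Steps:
Function('g')(S, u) = -1
h = Mul(I, Pow(6, Rational(1, 2))) (h = Pow(-6, Rational(1, 2)) = Mul(I, Pow(6, Rational(1, 2))) ≈ Mul(2.4495, I))
Function('k')(Q) = Mul(-1, I, Pow(6, Rational(1, 2))) (Function('k')(Q) = Mul(-1, Mul(I, Pow(6, Rational(1, 2)))) = Mul(-1, I, Pow(6, Rational(1, 2))))
Function('I')(r) = 0 (Function('I')(r) = Mul(0, Mul(2, r)) = 0)
Add(Mul(Function('k')(-2), Function('I')(6)), -10) = Add(Mul(Mul(-1, I, Pow(6, Rational(1, 2))), 0), -10) = Add(0, -10) = -10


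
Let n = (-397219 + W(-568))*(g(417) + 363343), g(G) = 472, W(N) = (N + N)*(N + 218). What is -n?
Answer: -138613515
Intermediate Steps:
W(N) = 2*N*(218 + N) (W(N) = (2*N)*(218 + N) = 2*N*(218 + N))
n = 138613515 (n = (-397219 + 2*(-568)*(218 - 568))*(472 + 363343) = (-397219 + 2*(-568)*(-350))*363815 = (-397219 + 397600)*363815 = 381*363815 = 138613515)
-n = -1*138613515 = -138613515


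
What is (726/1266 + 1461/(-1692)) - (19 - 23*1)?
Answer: 441503/119004 ≈ 3.7100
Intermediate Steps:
(726/1266 + 1461/(-1692)) - (19 - 23*1) = (726*(1/1266) + 1461*(-1/1692)) - (19 - 23) = (121/211 - 487/564) - 1*(-4) = -34513/119004 + 4 = 441503/119004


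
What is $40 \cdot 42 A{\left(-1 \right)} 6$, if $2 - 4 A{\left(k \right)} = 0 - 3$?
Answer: $12600$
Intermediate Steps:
$A{\left(k \right)} = \frac{5}{4}$ ($A{\left(k \right)} = \frac{1}{2} - \frac{0 - 3}{4} = \frac{1}{2} - - \frac{3}{4} = \frac{1}{2} + \frac{3}{4} = \frac{5}{4}$)
$40 \cdot 42 A{\left(-1 \right)} 6 = 40 \cdot 42 \cdot \frac{5}{4} \cdot 6 = 1680 \cdot \frac{15}{2} = 12600$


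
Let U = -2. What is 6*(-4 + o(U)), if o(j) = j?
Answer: -36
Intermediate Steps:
6*(-4 + o(U)) = 6*(-4 - 2) = 6*(-6) = -36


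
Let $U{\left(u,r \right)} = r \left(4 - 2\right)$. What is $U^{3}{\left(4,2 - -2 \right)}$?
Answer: $512$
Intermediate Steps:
$U{\left(u,r \right)} = 2 r$ ($U{\left(u,r \right)} = r 2 = 2 r$)
$U^{3}{\left(4,2 - -2 \right)} = \left(2 \left(2 - -2\right)\right)^{3} = \left(2 \left(2 + 2\right)\right)^{3} = \left(2 \cdot 4\right)^{3} = 8^{3} = 512$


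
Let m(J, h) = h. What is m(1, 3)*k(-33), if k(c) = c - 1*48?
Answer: -243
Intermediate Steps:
k(c) = -48 + c (k(c) = c - 48 = -48 + c)
m(1, 3)*k(-33) = 3*(-48 - 33) = 3*(-81) = -243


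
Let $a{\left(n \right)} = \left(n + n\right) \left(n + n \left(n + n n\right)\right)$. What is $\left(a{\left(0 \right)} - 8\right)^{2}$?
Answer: $64$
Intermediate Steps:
$a{\left(n \right)} = 2 n \left(n + n \left(n + n^{2}\right)\right)$
$\left(a{\left(0 \right)} - 8\right)^{2} = \left(2 \cdot 0^{2} \left(1 + 0 + 0^{2}\right) - 8\right)^{2} = \left(2 \cdot 0 \left(1 + 0 + 0\right) - 8\right)^{2} = \left(2 \cdot 0 \cdot 1 - 8\right)^{2} = \left(0 - 8\right)^{2} = \left(-8\right)^{2} = 64$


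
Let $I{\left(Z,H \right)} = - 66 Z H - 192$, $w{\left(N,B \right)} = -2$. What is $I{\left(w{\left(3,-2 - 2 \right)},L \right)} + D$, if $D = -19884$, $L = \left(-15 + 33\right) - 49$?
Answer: $-24168$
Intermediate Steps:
$L = -31$ ($L = 18 - 49 = -31$)
$I{\left(Z,H \right)} = -192 - 66 H Z$ ($I{\left(Z,H \right)} = - 66 H Z - 192 = -192 - 66 H Z$)
$I{\left(w{\left(3,-2 - 2 \right)},L \right)} + D = \left(-192 - \left(-2046\right) \left(-2\right)\right) - 19884 = \left(-192 - 4092\right) - 19884 = -4284 - 19884 = -24168$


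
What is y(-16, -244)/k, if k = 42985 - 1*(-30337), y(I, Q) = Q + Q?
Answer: -4/601 ≈ -0.0066556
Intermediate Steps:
y(I, Q) = 2*Q
k = 73322 (k = 42985 + 30337 = 73322)
y(-16, -244)/k = (2*(-244))/73322 = -488*1/73322 = -4/601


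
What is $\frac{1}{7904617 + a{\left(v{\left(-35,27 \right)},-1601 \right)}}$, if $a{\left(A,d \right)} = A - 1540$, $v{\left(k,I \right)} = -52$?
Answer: $\frac{1}{7903025} \approx 1.2653 \cdot 10^{-7}$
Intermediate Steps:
$a{\left(A,d \right)} = -1540 + A$
$\frac{1}{7904617 + a{\left(v{\left(-35,27 \right)},-1601 \right)}} = \frac{1}{7904617 - 1592} = \frac{1}{7903025}$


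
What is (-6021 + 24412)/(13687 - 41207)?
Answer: -18391/27520 ≈ -0.66828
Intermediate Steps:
(-6021 + 24412)/(13687 - 41207) = 18391/(-27520) = 18391*(-1/27520) = -18391/27520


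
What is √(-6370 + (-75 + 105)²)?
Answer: I*√5470 ≈ 73.959*I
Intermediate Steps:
√(-6370 + (-75 + 105)²) = √(-6370 + 30²) = √(-6370 + 900) = √(-5470) = I*√5470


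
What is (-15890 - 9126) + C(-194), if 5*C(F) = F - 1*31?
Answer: -25061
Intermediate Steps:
C(F) = -31/5 + F/5 (C(F) = (F - 1*31)/5 = (F - 31)/5 = (-31 + F)/5 = -31/5 + F/5)
(-15890 - 9126) + C(-194) = (-15890 - 9126) + (-31/5 + (⅕)*(-194)) = -25016 + (-31/5 - 194/5) = -25016 - 45 = -25061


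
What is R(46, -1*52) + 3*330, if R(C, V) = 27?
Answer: 1017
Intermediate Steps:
R(46, -1*52) + 3*330 = 27 + 3*330 = 27 + 990 = 1017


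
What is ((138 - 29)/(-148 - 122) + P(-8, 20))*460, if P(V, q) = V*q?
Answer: -1992214/27 ≈ -73786.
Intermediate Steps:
((138 - 29)/(-148 - 122) + P(-8, 20))*460 = ((138 - 29)/(-148 - 122) - 8*20)*460 = (109/(-270) - 160)*460 = (109*(-1/270) - 160)*460 = (-109/270 - 160)*460 = -43309/270*460 = -1992214/27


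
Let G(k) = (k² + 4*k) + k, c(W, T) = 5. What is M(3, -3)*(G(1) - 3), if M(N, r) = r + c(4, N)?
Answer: 6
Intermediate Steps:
M(N, r) = 5 + r (M(N, r) = r + 5 = 5 + r)
G(k) = k² + 5*k
M(3, -3)*(G(1) - 3) = (5 - 3)*(1*(5 + 1) - 3) = 2*(1*6 - 3) = 2*(6 - 3) = 2*3 = 6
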